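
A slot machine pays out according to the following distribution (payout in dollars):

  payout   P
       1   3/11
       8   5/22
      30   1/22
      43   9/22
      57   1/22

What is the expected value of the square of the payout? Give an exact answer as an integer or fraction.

10558/11

E[X²] = (3/11)·1 + (5/22)·64 + (1/22)·900 + (9/22)·1849 + (1/22)·3249
     = 10558/11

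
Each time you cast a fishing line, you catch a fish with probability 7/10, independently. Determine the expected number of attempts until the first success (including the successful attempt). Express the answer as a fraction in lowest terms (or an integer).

For a geometric distribution, E[trials] = 1/p = 1/(7/10) = 10/7.

10/7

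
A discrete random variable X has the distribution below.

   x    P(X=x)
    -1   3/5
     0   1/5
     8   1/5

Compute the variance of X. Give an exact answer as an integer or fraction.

E[X] = (3/5)·(-1) + (1/5)·0 + (1/5)·8 = 1
E[X²] = (3/5)·1 + (1/5)·0 + (1/5)·64 = 67/5
Var(X) = 67/5 − (1)² = 62/5

62/5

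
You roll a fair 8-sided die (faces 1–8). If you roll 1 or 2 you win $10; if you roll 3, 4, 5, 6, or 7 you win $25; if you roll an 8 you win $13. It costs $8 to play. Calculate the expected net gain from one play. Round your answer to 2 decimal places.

$11.75

E[payout] = (1/4)·10 + (1/8)·13 + (5/8)·25 = 79/4
Expected profit = 79/4 − 8 = 47/4 ≈ $11.75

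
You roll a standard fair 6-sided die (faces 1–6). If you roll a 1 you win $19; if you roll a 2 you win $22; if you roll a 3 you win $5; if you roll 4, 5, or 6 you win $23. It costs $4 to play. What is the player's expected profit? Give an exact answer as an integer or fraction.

E[payout] = (1/6)·5 + (1/6)·19 + (1/6)·22 + (1/2)·23 = 115/6
Expected profit = 115/6 − 4 = 91/6

91/6 dollars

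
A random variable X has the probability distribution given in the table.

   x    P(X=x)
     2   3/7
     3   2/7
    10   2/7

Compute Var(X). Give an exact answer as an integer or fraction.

586/49

E[X] = (3/7)·2 + (2/7)·3 + (2/7)·10 = 32/7
E[X²] = (3/7)·4 + (2/7)·9 + (2/7)·100 = 230/7
Var(X) = 230/7 − (32/7)² = 586/49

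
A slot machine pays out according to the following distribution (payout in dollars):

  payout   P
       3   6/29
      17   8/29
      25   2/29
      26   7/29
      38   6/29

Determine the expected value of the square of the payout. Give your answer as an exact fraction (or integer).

17012/29

E[X²] = (6/29)·9 + (8/29)·289 + (2/29)·625 + (7/29)·676 + (6/29)·1444
     = 17012/29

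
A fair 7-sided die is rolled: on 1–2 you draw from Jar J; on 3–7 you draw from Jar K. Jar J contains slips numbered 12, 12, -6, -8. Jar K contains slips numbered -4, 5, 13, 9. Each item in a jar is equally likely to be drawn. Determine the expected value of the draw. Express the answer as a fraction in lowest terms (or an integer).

135/28

E[X | Jar J] = (12 + 12 − 6 − 8)/4 = 5/2
E[X | Jar K] = (-4 + 5 + 13 + 9)/4 = 23/4
E[X] = (2/7)·5/2 + (5/7)·23/4 = 135/28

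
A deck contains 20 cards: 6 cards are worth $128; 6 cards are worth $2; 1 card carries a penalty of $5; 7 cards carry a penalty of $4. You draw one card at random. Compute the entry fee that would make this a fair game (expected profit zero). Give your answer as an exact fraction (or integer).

747/20 dollars

E[payout] = (6/20)·128 + (6/20)·2 + (1/20)·(-5) + (7/20)·(-4) = 747/20
Fair fee = E[payout] = 747/20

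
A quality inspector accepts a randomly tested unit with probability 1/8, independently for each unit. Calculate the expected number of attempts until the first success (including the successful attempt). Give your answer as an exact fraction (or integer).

For a geometric distribution, E[trials] = 1/p = 1/(1/8) = 8.

8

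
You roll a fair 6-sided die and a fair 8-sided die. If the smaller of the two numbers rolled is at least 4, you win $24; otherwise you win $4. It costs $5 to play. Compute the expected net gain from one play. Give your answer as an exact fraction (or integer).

E[payout] = (11/16)·4 + (5/16)·24 = 41/4
Expected profit = 41/4 − 5 = 21/4

21/4 dollars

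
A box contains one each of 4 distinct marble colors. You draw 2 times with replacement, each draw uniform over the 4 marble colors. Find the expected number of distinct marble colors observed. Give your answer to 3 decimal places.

Let Xⱼ=1 if type j appears at least once. P(Xⱼ=1) = 1 − ((4−1)/4)^2 = 7/16.
E[#distinct] = 4·7/16 = 7/4.
≈ 1.750

1.750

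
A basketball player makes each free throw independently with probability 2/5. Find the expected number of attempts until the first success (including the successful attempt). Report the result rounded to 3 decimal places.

For a geometric distribution, E[trials] = 1/p = 1/(2/5) = 5/2.
≈ 2.500

2.500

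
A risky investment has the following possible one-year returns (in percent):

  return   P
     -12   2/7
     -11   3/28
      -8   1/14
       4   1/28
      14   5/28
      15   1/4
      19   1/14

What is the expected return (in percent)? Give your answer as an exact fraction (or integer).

E[X] = (2/7)·(-12) + (3/28)·(-11) + (1/14)·(-8) + (1/28)·4 + (5/28)·14 + (1/4)·15 + (1/14)·19
     = 18/7

18/7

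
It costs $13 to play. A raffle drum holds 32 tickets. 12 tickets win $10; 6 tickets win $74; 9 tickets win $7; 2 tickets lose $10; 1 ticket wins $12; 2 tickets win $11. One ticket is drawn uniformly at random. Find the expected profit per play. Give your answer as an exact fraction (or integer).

225/32 dollars

E[payout] = (12/32)·10 + (6/32)·74 + (9/32)·7 + (2/32)·(-10) + (1/32)·12 + (2/32)·11 = 641/32
Expected profit = 641/32 − 13 = 225/32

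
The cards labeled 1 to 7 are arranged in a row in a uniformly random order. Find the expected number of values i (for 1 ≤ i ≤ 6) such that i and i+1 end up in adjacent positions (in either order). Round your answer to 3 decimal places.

1.714

For each i ∈ {1,…,6}, let Xᵢ = 1 if i and i+1 are adjacent. P(Xᵢ=1) = 2·(7−1)!/7! = 2/7.
By linearity, E[ΣXᵢ] = (6)·(2/7) = 12/7.
≈ 1.714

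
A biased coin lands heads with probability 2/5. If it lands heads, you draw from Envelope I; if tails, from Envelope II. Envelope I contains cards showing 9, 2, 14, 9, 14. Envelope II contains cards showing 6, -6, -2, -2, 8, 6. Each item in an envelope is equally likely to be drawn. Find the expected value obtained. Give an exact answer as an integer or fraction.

E[X | Envelope I] = (9 + 2 + 14 + 9 + 14)/5 = 48/5
E[X | Envelope II] = (6 − 6 − 2 − 2 + 8 + 6)/6 = 5/3
E[X] = (2/5)·48/5 + (3/5)·5/3 = 121/25

121/25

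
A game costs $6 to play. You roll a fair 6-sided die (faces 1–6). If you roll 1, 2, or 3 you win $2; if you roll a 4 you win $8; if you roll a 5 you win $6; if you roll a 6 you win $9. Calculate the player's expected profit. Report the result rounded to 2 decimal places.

-$1.17

E[payout] = (1/2)·2 + (1/6)·6 + (1/6)·8 + (1/6)·9 = 29/6
Expected profit = 29/6 − 6 = -7/6 ≈ -$1.17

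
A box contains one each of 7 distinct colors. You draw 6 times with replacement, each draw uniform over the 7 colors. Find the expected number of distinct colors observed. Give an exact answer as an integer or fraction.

Let Xⱼ=1 if type j appears at least once. P(Xⱼ=1) = 1 − ((7−1)/7)^6 = 70993/117649.
E[#distinct] = 7·70993/117649 = 70993/16807.

70993/16807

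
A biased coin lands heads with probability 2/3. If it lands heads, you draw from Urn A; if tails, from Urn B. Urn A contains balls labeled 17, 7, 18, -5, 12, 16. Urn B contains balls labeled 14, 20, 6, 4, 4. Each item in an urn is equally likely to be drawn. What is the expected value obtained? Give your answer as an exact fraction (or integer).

469/45

E[X | Urn A] = (17 + 7 + 18 − 5 + 12 + 16)/6 = 65/6
E[X | Urn B] = (14 + 20 + 6 + 4 + 4)/5 = 48/5
E[X] = (2/3)·65/6 + (1/3)·48/5 = 469/45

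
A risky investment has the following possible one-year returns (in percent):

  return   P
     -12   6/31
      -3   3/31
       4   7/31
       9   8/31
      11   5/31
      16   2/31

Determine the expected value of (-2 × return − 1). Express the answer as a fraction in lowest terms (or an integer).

E[-2x-1] = (6/31)·23 + (3/31)·5 + (7/31)·(-9) + (8/31)·(-19) + (5/31)·(-23) + (2/31)·(-33)
     = -243/31

-243/31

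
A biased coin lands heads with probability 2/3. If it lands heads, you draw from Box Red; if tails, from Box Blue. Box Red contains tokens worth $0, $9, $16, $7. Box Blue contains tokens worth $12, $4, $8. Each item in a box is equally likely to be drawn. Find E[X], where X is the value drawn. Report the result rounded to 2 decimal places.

$8.00

E[X | Box Red] = (0 + 9 + 16 + 7)/4 = 8
E[X | Box Blue] = (12 + 4 + 8)/3 = 8
E[X] = (2/3)·8 + (1/3)·8 = 8 ≈ 8.00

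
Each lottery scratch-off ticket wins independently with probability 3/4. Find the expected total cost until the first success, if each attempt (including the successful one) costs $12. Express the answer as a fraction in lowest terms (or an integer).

$16

E[#attempts] = 1/p = 4/3; E[cost] = 12·4/3 = 16.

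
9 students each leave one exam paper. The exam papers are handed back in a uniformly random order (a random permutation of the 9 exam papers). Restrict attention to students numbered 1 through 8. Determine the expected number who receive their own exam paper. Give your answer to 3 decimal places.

Let Xᵢ = 1 if person i gets their own exam paper. For each i, P(Xᵢ=1) = 1/9.
By linearity of expectation, E[X₁+…+X_8] = 8·(1/9) = 8/9.
≈ 0.889

0.889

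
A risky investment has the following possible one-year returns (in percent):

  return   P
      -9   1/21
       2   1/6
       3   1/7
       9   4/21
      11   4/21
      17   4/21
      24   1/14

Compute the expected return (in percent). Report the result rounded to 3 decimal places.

9.095

E[X] = (1/21)·(-9) + (1/6)·2 + (1/7)·3 + (4/21)·9 + (4/21)·11 + (4/21)·17 + (1/14)·24
     = 191/21 ≈ 9.095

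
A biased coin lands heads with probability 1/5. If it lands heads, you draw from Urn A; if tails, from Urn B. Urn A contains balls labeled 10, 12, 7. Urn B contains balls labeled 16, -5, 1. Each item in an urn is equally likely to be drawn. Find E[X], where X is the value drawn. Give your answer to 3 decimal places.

E[X | Urn A] = (10 + 12 + 7)/3 = 29/3
E[X | Urn B] = (16 − 5 + 1)/3 = 4
E[X] = (1/5)·29/3 + (4/5)·4 = 77/15 ≈ 5.133

5.133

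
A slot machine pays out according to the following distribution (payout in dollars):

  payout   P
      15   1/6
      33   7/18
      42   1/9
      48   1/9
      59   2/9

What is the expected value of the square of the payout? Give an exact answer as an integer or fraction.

E[X²] = (1/6)·225 + (7/18)·1089 + (1/9)·1764 + (1/9)·2304 + (2/9)·3481
     = 15179/9

15179/9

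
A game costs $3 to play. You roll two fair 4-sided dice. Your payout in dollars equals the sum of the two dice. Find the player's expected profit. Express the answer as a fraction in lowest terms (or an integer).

Distribution of the sum of the two dice: 2 w.p. 1/16, 3 w.p. 1/8, 4 w.p. 3/16, 5 w.p. 1/4, 6 w.p. 3/16, 7 w.p. 1/8, …
E[payout] = (1/16)·2 + (1/8)·3 + (3/16)·4 + (1/4)·5 + (3/16)·6 + (1/8)·7 + (1/16)·8 = 5
Expected profit = 5 − 3 = 2

$2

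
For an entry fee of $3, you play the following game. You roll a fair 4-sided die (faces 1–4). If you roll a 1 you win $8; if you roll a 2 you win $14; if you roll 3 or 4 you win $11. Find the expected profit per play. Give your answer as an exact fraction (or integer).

E[payout] = (1/4)·8 + (1/2)·11 + (1/4)·14 = 11
Expected profit = 11 − 3 = 8

$8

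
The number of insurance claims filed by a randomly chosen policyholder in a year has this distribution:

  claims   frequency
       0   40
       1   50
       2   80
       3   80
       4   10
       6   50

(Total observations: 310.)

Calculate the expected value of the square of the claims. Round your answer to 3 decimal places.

Total = 310, so P(claims=0) = 40/310, etc.
E[X²] = (4/31)·0 + (5/31)·1 + (8/31)·4 + (8/31)·9 + (1/31)·16 + (5/31)·36
     = 305/31 ≈ 9.839

9.839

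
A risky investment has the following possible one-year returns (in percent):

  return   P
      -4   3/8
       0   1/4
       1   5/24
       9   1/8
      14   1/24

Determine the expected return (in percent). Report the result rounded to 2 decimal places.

E[X] = (3/8)·(-4) + (1/4)·0 + (5/24)·1 + (1/8)·9 + (1/24)·14
     = 5/12 ≈ 0.42

0.42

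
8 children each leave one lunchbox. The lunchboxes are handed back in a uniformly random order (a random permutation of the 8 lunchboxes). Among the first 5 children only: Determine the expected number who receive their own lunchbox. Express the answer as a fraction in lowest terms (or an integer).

Let Xᵢ = 1 if person i gets their own lunchbox. For each i, P(Xᵢ=1) = 1/8.
By linearity of expectation, E[X₁+…+X_5] = 5·(1/8) = 5/8.

5/8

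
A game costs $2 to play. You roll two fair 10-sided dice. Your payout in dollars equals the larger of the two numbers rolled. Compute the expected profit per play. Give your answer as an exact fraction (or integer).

Distribution of the larger of the two numbers rolled: 1 w.p. 1/100, 2 w.p. 3/100, 3 w.p. 1/20, 4 w.p. 7/100, 5 w.p. 9/100, 6 w.p. 11/100, …
E[payout] = (1/100)·1 + (3/100)·2 + (1/20)·3 + (7/100)·4 + (9/100)·5 + (11/100)·6 + (13/100)·7 + (3/20)·8 + (17/100)·9 + (19/100)·10 = 143/20
Expected profit = 143/20 − 2 = 103/20

103/20 dollars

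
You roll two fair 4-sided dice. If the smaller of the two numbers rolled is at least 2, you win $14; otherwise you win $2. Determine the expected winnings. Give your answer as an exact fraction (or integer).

E[payout] = (7/16)·2 + (9/16)·14 = 35/4

35/4 dollars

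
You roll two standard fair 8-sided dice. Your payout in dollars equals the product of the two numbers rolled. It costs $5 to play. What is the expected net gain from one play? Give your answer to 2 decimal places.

$15.25

Distribution of the product of the two numbers rolled: 1 w.p. 1/64, 2 w.p. 1/32, 3 w.p. 1/32, 4 w.p. 3/64, 5 w.p. 1/32, 6 w.p. 1/16, …
E[payout] = (1/64)·1 + (1/32)·2 + (1/32)·3 + (3/64)·4 + (1/32)·5 + (1/16)·6 + (1/32)·7 + (1/16)·8 + (1/64)·9 + (1/32)·10 + (1/16)·12 + (1/32)·14 + (1/32)·15 + (3/64)·16 + (1/32)·18 + (1/32)·20 + (1/32)·21 + (1/16)·24 + (1/64)·25 + (1/32)·28 + (1/32)·30 + (1/32)·32 + (1/32)·35 + (1/64)·36 + (1/32)·40 + (1/32)·42 + (1/32)·48 + (1/64)·49 + (1/32)·56 + (1/64)·64 = 81/4
Expected profit = 81/4 − 5 = 61/4 ≈ $15.25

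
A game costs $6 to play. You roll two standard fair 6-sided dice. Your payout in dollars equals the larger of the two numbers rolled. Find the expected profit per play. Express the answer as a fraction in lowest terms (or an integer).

Distribution of the larger of the two numbers rolled: 1 w.p. 1/36, 2 w.p. 1/12, 3 w.p. 5/36, 4 w.p. 7/36, 5 w.p. 1/4, 6 w.p. 11/36
E[payout] = (1/36)·1 + (1/12)·2 + (5/36)·3 + (7/36)·4 + (1/4)·5 + (11/36)·6 = 161/36
Expected profit = 161/36 − 6 = -55/36

-55/36 dollars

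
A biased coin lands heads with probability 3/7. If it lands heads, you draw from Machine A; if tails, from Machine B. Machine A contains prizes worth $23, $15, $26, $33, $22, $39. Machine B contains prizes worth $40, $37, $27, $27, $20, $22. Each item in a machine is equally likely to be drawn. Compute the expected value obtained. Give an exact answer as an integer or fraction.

583/21 dollars

E[X | Machine A] = (23 + 15 + 26 + 33 + 22 + 39)/6 = 79/3
E[X | Machine B] = (40 + 37 + 27 + 27 + 20 + 22)/6 = 173/6
E[X] = (3/7)·79/3 + (4/7)·173/6 = 583/21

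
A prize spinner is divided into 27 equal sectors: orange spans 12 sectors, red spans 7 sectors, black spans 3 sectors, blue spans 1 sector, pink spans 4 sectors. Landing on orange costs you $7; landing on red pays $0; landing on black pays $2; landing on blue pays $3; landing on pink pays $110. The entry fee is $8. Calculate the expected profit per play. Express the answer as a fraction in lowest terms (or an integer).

149/27 dollars

E[payout] = (12/27)·(-7) + (7/27)·0 + (3/27)·2 + (1/27)·3 + (4/27)·110 = 365/27
Expected profit = 365/27 − 8 = 149/27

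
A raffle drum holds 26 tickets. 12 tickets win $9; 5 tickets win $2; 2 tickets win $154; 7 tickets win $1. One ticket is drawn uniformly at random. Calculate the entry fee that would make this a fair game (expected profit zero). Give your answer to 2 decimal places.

$16.65

E[payout] = (12/26)·9 + (5/26)·2 + (2/26)·154 + (7/26)·1 = 433/26
Fair fee = E[payout] = 433/26 ≈ $16.65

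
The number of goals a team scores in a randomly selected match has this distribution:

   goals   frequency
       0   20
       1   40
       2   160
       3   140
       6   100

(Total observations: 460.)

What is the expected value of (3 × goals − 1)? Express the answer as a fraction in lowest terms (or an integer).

Total = 460, so P(goals=0) = 20/460, etc.
E[3x-1] = (1/23)·(-1) + (2/23)·2 + (8/23)·5 + (7/23)·8 + (5/23)·17
     = 8

8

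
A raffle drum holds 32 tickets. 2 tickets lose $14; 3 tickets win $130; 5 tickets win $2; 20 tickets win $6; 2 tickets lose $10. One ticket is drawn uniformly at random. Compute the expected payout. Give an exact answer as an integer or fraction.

E[payout] = (2/32)·(-14) + (3/32)·130 + (5/32)·2 + (20/32)·6 + (2/32)·(-10) = 59/4

59/4 dollars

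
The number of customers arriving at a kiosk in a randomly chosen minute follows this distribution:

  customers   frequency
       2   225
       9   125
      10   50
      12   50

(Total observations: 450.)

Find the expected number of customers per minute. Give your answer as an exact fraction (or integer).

Total = 450, so P(customers=2) = 225/450, etc.
E[X] = (1/2)·2 + (5/18)·9 + (1/9)·10 + (1/9)·12
     = 107/18

107/18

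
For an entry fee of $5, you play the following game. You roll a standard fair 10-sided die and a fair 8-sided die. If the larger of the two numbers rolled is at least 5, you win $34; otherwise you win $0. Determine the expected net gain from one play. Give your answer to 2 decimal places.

E[payout] = (1/5)·0 + (4/5)·34 = 136/5
Expected profit = 136/5 − 5 = 111/5 ≈ $22.20

$22.20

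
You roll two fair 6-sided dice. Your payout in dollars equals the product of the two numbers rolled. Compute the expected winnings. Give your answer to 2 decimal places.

Distribution of the product of the two numbers rolled: 1 w.p. 1/36, 2 w.p. 1/18, 3 w.p. 1/18, 4 w.p. 1/12, 5 w.p. 1/18, 6 w.p. 1/9, …
E[payout] = (1/36)·1 + (1/18)·2 + (1/18)·3 + (1/12)·4 + (1/18)·5 + (1/9)·6 + (1/18)·8 + (1/36)·9 + (1/18)·10 + (1/9)·12 + (1/18)·15 + (1/36)·16 + (1/18)·18 + (1/18)·20 + (1/18)·24 + (1/36)·25 + (1/18)·30 + (1/36)·36 = 49/4
≈ $12.25

$12.25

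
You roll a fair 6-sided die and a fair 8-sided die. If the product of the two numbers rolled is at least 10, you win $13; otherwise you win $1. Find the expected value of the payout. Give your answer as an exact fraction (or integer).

33/4 dollars

E[payout] = (19/48)·1 + (29/48)·13 = 33/4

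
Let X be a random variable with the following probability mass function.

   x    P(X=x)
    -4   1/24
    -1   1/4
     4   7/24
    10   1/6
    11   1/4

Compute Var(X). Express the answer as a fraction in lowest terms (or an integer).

929/36

E[X] = (1/24)·(-4) + (1/4)·(-1) + (7/24)·4 + (1/6)·10 + (1/4)·11 = 31/6
E[X²] = (1/24)·16 + (1/4)·1 + (7/24)·16 + (1/6)·100 + (1/4)·121 = 105/2
Var(X) = 105/2 − (31/6)² = 929/36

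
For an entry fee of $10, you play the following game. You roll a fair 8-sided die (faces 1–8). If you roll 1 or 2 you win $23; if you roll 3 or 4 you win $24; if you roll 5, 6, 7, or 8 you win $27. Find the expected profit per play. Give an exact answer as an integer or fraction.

E[payout] = (1/4)·23 + (1/4)·24 + (1/2)·27 = 101/4
Expected profit = 101/4 − 10 = 61/4

61/4 dollars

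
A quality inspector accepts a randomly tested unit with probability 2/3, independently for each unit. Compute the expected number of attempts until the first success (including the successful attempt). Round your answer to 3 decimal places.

For a geometric distribution, E[trials] = 1/p = 1/(2/3) = 3/2.
≈ 1.500

1.500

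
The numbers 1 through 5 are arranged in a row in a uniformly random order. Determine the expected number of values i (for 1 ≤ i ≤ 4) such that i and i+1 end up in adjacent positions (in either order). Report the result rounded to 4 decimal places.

For each i ∈ {1,…,4}, let Xᵢ = 1 if i and i+1 are adjacent. P(Xᵢ=1) = 2·(5−1)!/5! = 2/5.
By linearity, E[ΣXᵢ] = (4)·(2/5) = 8/5.
≈ 1.6000

1.6000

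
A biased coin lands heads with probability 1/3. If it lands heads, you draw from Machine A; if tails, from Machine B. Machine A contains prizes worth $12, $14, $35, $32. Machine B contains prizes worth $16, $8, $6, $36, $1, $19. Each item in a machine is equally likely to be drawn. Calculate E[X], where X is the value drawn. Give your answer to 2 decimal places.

$17.31

E[X | Machine A] = (12 + 14 + 35 + 32)/4 = 93/4
E[X | Machine B] = (16 + 8 + 6 + 36 + 1 + 19)/6 = 43/3
E[X] = (1/3)·93/4 + (2/3)·43/3 = 623/36 ≈ 17.31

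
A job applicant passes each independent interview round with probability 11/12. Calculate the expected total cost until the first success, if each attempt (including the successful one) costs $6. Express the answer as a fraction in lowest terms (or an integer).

72/11 dollars

E[#attempts] = 1/p = 12/11; E[cost] = 6·12/11 = 72/11.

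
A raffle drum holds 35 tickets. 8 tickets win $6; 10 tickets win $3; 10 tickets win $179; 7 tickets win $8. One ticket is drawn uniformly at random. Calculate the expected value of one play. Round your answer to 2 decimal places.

$54.97

E[payout] = (8/35)·6 + (10/35)·3 + (10/35)·179 + (7/35)·8 = 1924/35
≈ $54.97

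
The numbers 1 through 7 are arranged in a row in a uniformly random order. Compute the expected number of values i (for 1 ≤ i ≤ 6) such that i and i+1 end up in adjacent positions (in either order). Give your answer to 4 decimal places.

For each i ∈ {1,…,6}, let Xᵢ = 1 if i and i+1 are adjacent. P(Xᵢ=1) = 2·(7−1)!/7! = 2/7.
By linearity, E[ΣXᵢ] = (6)·(2/7) = 12/7.
≈ 1.7143

1.7143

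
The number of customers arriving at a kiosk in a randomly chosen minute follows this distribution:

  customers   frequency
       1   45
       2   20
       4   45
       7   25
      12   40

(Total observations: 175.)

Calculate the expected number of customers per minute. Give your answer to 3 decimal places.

Total = 175, so P(customers=1) = 45/175, etc.
E[X] = (9/35)·1 + (4/35)·2 + (9/35)·4 + (1/7)·7 + (8/35)·12
     = 184/35 ≈ 5.257

5.257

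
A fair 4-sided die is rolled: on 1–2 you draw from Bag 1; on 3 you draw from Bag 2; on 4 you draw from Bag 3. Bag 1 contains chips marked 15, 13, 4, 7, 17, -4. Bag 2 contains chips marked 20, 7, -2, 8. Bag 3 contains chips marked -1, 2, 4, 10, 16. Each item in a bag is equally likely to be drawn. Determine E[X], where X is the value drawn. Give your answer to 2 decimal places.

7.95

E[X | Bag 1] = (15 + 13 + 4 + 7 + 17 − 4)/6 = 26/3
E[X | Bag 2] = (20 + 7 − 2 + 8)/4 = 33/4
E[X | Bag 3] = (-1 + 2 + 4 + 10 + 16)/5 = 31/5
E[X] = (1/2)·26/3 + (1/4)·33/4 + (1/4)·31/5 = 1907/240 ≈ 7.95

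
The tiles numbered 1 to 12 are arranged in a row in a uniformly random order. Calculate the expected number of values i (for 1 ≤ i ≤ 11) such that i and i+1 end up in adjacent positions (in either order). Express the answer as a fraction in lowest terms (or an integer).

11/6

For each i ∈ {1,…,11}, let Xᵢ = 1 if i and i+1 are adjacent. P(Xᵢ=1) = 2·(12−1)!/12! = 2/12.
By linearity, E[ΣXᵢ] = (11)·(2/12) = 11/6.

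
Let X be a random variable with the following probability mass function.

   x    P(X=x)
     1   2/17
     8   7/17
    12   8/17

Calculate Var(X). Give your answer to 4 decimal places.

E[X] = (2/17)·1 + (7/17)·8 + (8/17)·12 = 154/17
E[X²] = (2/17)·1 + (7/17)·64 + (8/17)·144 = 1602/17
Var(X) = 1602/17 − (154/17)² = 3518/289 ≈ 12.1730

12.1730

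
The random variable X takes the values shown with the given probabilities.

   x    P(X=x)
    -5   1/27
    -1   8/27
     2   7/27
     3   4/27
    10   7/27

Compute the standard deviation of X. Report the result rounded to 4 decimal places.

E[X] = 83/27, E[X²] = 797/27
Var(X) = E[X²] − (E[X])² = 797/27 − 6889/729 = 14630/729
SD(X) = √(14630/729) ≈ 4.4798

4.4798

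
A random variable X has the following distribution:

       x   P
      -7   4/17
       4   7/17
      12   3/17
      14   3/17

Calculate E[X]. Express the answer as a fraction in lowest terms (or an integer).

E[X] = (4/17)·(-7) + (7/17)·4 + (3/17)·12 + (3/17)·14
     = 78/17

78/17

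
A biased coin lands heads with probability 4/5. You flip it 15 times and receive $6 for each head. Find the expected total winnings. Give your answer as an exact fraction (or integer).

E[#heads] = 15·4/5 = 12 (linearity over flips).
E[winnings] = 6·12 = 72.

$72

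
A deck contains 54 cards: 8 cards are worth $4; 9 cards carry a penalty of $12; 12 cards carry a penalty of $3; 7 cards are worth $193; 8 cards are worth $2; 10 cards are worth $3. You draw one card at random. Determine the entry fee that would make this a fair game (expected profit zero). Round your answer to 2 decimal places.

E[payout] = (8/54)·4 + (9/54)·(-12) + (12/54)·(-3) + (7/54)·193 + (8/54)·2 + (10/54)·3 = 1285/54
Fair fee = E[payout] = 1285/54 ≈ $23.80

$23.80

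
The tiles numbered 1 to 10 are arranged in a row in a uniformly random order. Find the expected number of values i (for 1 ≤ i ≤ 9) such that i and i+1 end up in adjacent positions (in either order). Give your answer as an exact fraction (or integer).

9/5

For each i ∈ {1,…,9}, let Xᵢ = 1 if i and i+1 are adjacent. P(Xᵢ=1) = 2·(10−1)!/10! = 2/10.
By linearity, E[ΣXᵢ] = (9)·(2/10) = 9/5.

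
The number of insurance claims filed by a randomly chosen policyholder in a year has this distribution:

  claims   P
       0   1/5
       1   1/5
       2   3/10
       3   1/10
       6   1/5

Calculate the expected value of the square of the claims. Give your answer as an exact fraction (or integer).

19/2

E[X²] = (1/5)·0 + (1/5)·1 + (3/10)·4 + (1/10)·9 + (1/5)·36
     = 19/2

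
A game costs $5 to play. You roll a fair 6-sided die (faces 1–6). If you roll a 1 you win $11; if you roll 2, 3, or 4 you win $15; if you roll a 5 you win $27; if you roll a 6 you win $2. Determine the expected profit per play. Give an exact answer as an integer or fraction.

E[payout] = (1/6)·2 + (1/6)·11 + (1/2)·15 + (1/6)·27 = 85/6
Expected profit = 85/6 − 5 = 55/6

55/6 dollars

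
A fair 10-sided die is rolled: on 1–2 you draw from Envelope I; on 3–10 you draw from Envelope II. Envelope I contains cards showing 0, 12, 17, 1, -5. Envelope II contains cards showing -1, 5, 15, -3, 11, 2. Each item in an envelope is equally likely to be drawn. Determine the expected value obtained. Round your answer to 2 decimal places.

4.87

E[X | Envelope I] = (0 + 12 + 17 + 1 − 5)/5 = 5
E[X | Envelope II] = (-1 + 5 + 15 − 3 + 11 + 2)/6 = 29/6
E[X] = (1/5)·5 + (4/5)·29/6 = 73/15 ≈ 4.87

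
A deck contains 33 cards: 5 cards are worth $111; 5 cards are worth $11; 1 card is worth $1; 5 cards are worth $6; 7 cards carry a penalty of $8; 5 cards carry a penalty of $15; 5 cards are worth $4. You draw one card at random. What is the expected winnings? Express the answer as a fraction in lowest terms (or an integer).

530/33 dollars

E[payout] = (5/33)·111 + (5/33)·11 + (1/33)·1 + (5/33)·6 + (7/33)·(-8) + (5/33)·(-15) + (5/33)·4 = 530/33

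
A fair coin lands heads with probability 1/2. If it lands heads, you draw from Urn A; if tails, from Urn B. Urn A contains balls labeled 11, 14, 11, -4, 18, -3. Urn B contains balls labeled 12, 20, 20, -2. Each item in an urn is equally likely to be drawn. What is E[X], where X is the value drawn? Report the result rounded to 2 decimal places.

E[X | Urn A] = (11 + 14 + 11 − 4 + 18 − 3)/6 = 47/6
E[X | Urn B] = (12 + 20 + 20 − 2)/4 = 25/2
E[X] = (1/2)·47/6 + (1/2)·25/2 = 61/6 ≈ 10.17

10.17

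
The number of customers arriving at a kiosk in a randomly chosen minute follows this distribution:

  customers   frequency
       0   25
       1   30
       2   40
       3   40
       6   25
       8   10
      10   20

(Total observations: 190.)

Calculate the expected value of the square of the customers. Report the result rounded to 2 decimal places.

21.53

Total = 190, so P(customers=0) = 25/190, etc.
E[X²] = (5/38)·0 + (3/19)·1 + (4/19)·4 + (4/19)·9 + (5/38)·36 + (1/19)·64 + (2/19)·100
     = 409/19 ≈ 21.53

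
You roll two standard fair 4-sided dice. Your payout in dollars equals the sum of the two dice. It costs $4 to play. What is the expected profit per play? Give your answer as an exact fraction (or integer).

Distribution of the sum of the two dice: 2 w.p. 1/16, 3 w.p. 1/8, 4 w.p. 3/16, 5 w.p. 1/4, 6 w.p. 3/16, 7 w.p. 1/8, …
E[payout] = (1/16)·2 + (1/8)·3 + (3/16)·4 + (1/4)·5 + (3/16)·6 + (1/8)·7 + (1/16)·8 = 5
Expected profit = 5 − 4 = 1

$1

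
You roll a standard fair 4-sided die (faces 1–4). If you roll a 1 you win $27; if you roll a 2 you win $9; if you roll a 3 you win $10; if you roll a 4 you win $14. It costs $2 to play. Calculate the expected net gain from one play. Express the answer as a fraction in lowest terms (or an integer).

E[payout] = (1/4)·9 + (1/4)·10 + (1/4)·14 + (1/4)·27 = 15
Expected profit = 15 − 2 = 13

$13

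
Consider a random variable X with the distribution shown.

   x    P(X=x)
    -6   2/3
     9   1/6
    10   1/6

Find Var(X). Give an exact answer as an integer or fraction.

1925/36

E[X] = (2/3)·(-6) + (1/6)·9 + (1/6)·10 = -5/6
E[X²] = (2/3)·36 + (1/6)·81 + (1/6)·100 = 325/6
Var(X) = 325/6 − (-5/6)² = 1925/36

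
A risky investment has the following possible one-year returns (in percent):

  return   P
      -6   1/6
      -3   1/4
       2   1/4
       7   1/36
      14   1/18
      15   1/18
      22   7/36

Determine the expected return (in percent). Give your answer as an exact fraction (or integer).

E[X] = (1/6)·(-6) + (1/4)·(-3) + (1/4)·2 + (1/36)·7 + (1/18)·14 + (1/18)·15 + (7/36)·22
     = 29/6

29/6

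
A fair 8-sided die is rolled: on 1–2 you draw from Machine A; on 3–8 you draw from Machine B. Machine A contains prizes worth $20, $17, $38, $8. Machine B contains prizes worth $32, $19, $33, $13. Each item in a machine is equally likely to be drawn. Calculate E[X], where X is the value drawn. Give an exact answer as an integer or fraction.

187/8 dollars

E[X | Machine A] = (20 + 17 + 38 + 8)/4 = 83/4
E[X | Machine B] = (32 + 19 + 33 + 13)/4 = 97/4
E[X] = (1/4)·83/4 + (3/4)·97/4 = 187/8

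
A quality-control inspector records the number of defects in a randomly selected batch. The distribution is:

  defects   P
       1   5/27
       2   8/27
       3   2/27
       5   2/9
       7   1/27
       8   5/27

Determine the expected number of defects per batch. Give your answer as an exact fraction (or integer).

E[X] = (5/27)·1 + (8/27)·2 + (2/27)·3 + (2/9)·5 + (1/27)·7 + (5/27)·8
     = 104/27

104/27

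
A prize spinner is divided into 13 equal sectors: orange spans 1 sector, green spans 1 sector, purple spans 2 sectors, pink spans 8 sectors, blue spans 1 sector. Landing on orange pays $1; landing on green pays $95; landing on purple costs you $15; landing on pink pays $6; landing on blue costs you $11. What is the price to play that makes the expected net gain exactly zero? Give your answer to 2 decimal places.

$7.92

E[payout] = (1/13)·1 + (1/13)·95 + (2/13)·(-15) + (8/13)·6 + (1/13)·(-11) = 103/13
Fair fee = E[payout] = 103/13 ≈ $7.92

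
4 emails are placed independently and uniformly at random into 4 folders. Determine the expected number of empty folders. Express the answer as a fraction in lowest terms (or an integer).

81/64

Let Xⱼ=1 if folder j is empty. P(Xⱼ=1) = ((4-1)/4)^4 = 81/256.
By linearity, E[#empty] = 4·81/256 = 81/64.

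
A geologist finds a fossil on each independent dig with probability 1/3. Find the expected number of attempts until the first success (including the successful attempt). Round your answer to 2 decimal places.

For a geometric distribution, E[trials] = 1/p = 1/(1/3) = 3.
≈ 3.00

3.00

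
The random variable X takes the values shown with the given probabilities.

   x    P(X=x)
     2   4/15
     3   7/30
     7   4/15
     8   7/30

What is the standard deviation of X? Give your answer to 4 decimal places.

2.5493

E[X] = 149/30, E[X²] = 187/6
Var(X) = E[X²] − (E[X])² = 187/6 − 22201/900 = 5849/900
SD(X) = √(5849/900) ≈ 2.5493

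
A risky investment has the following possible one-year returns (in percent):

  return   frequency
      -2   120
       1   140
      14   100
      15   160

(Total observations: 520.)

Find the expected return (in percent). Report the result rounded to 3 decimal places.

7.115

Total = 520, so P(return=-2) = 120/520, etc.
E[X] = (3/13)·(-2) + (7/26)·1 + (5/26)·14 + (4/13)·15
     = 185/26 ≈ 7.115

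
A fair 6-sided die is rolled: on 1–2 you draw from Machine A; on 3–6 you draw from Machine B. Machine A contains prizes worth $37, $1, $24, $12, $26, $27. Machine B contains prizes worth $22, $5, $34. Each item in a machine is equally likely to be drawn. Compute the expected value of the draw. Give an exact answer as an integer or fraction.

371/18 dollars

E[X | Machine A] = (37 + 1 + 24 + 12 + 26 + 27)/6 = 127/6
E[X | Machine B] = (22 + 5 + 34)/3 = 61/3
E[X] = (1/3)·127/6 + (2/3)·61/3 = 371/18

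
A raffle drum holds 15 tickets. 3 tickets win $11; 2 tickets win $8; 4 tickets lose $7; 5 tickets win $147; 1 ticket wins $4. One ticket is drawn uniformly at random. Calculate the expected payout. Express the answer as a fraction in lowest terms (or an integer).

E[payout] = (3/15)·11 + (2/15)·8 + (4/15)·(-7) + (5/15)·147 + (1/15)·4 = 152/3

152/3 dollars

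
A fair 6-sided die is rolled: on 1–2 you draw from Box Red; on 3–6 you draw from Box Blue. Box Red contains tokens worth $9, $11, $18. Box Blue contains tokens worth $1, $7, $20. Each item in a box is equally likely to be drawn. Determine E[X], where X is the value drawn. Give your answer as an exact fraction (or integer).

94/9 dollars

E[X | Box Red] = (9 + 11 + 18)/3 = 38/3
E[X | Box Blue] = (1 + 7 + 20)/3 = 28/3
E[X] = (1/3)·38/3 + (2/3)·28/3 = 94/9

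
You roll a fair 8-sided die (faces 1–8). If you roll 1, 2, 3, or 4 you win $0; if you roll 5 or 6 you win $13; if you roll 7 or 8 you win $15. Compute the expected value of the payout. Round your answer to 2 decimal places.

$7.00

E[payout] = (1/2)·0 + (1/4)·13 + (1/4)·15 = 7
≈ $7.00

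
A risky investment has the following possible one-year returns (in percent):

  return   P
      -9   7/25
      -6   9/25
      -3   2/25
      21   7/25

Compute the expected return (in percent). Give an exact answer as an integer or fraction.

E[X] = (7/25)·(-9) + (9/25)·(-6) + (2/25)·(-3) + (7/25)·21
     = 24/25

24/25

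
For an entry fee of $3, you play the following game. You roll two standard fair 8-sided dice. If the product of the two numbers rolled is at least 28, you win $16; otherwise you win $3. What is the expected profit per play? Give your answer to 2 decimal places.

$3.86

E[payout] = (45/64)·3 + (19/64)·16 = 439/64
Expected profit = 439/64 − 3 = 247/64 ≈ $3.86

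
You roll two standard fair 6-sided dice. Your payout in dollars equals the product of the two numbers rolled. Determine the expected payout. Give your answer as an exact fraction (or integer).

49/4 dollars

Distribution of the product of the two numbers rolled: 1 w.p. 1/36, 2 w.p. 1/18, 3 w.p. 1/18, 4 w.p. 1/12, 5 w.p. 1/18, 6 w.p. 1/9, …
E[payout] = (1/36)·1 + (1/18)·2 + (1/18)·3 + (1/12)·4 + (1/18)·5 + (1/9)·6 + (1/18)·8 + (1/36)·9 + (1/18)·10 + (1/9)·12 + (1/18)·15 + (1/36)·16 + (1/18)·18 + (1/18)·20 + (1/18)·24 + (1/36)·25 + (1/18)·30 + (1/36)·36 = 49/4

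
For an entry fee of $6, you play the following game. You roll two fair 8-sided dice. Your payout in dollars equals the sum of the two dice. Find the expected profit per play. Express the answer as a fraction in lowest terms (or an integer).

Distribution of the sum of the two dice: 2 w.p. 1/64, 3 w.p. 1/32, 4 w.p. 3/64, 5 w.p. 1/16, 6 w.p. 5/64, 7 w.p. 3/32, …
E[payout] = (1/64)·2 + (1/32)·3 + (3/64)·4 + (1/16)·5 + (5/64)·6 + (3/32)·7 + (7/64)·8 + (1/8)·9 + (7/64)·10 + (3/32)·11 + (5/64)·12 + (1/16)·13 + (3/64)·14 + (1/32)·15 + (1/64)·16 = 9
Expected profit = 9 − 6 = 3

$3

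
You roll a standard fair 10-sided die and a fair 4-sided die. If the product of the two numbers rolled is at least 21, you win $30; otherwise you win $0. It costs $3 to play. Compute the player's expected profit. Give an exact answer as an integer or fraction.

E[payout] = (31/40)·0 + (9/40)·30 = 27/4
Expected profit = 27/4 − 3 = 15/4

15/4 dollars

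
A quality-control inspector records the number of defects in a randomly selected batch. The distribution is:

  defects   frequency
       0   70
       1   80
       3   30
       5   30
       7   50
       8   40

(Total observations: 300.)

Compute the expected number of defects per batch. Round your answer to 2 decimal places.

Total = 300, so P(defects=0) = 70/300, etc.
E[X] = (7/30)·0 + (4/15)·1 + (1/10)·3 + (1/10)·5 + (1/6)·7 + (2/15)·8
     = 33/10 ≈ 3.30

3.30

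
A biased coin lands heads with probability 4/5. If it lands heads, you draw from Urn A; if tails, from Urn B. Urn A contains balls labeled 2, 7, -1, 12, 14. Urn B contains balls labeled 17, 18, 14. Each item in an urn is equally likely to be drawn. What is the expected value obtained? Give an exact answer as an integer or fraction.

E[X | Urn A] = (2 + 7 − 1 + 12 + 14)/5 = 34/5
E[X | Urn B] = (17 + 18 + 14)/3 = 49/3
E[X] = (4/5)·34/5 + (1/5)·49/3 = 653/75

653/75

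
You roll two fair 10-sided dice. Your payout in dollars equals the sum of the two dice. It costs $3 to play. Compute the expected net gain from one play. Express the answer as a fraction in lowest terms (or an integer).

Distribution of the sum of the two dice: 2 w.p. 1/100, 3 w.p. 1/50, 4 w.p. 3/100, 5 w.p. 1/25, 6 w.p. 1/20, 7 w.p. 3/50, …
E[payout] = (1/100)·2 + (1/50)·3 + (3/100)·4 + (1/25)·5 + (1/20)·6 + (3/50)·7 + (7/100)·8 + (2/25)·9 + (9/100)·10 + (1/10)·11 + (9/100)·12 + (2/25)·13 + (7/100)·14 + (3/50)·15 + (1/20)·16 + (1/25)·17 + (3/100)·18 + (1/50)·19 + (1/100)·20 = 11
Expected profit = 11 − 3 = 8

$8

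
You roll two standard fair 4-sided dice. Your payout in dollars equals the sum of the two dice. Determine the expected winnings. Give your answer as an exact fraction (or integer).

Distribution of the sum of the two dice: 2 w.p. 1/16, 3 w.p. 1/8, 4 w.p. 3/16, 5 w.p. 1/4, 6 w.p. 3/16, 7 w.p. 1/8, …
E[payout] = (1/16)·2 + (1/8)·3 + (3/16)·4 + (1/4)·5 + (3/16)·6 + (1/8)·7 + (1/16)·8 = 5

$5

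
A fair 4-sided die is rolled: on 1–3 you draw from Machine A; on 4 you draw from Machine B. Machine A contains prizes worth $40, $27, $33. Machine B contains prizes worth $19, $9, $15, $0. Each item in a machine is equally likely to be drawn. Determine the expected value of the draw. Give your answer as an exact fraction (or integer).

443/16 dollars

E[X | Machine A] = (40 + 27 + 33)/3 = 100/3
E[X | Machine B] = (19 + 9 + 15 + 0)/4 = 43/4
E[X] = (3/4)·100/3 + (1/4)·43/4 = 443/16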